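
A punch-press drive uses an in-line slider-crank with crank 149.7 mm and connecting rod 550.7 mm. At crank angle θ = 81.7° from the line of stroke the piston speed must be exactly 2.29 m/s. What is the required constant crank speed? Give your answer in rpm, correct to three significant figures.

142

For an in-line slider-crank, |v_piston| = rω|sinθ|·[1 + r cosθ/√(L² − r² sin²θ)].
With r = 0.1497 m, L = 0.5507 m, θ = 81.7°: the bracketed kinematic factor |dx/dθ| = 0.15417 m.
ω = v/|dx/dθ| = 2.29/0.15417 = 14.854 rad/s.
N = 60ω/(2π) = 141.85 rpm.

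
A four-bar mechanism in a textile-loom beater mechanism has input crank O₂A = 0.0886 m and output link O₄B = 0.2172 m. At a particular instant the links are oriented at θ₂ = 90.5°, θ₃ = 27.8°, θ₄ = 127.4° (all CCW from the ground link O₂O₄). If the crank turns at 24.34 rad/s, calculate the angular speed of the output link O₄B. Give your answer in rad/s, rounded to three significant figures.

ω₂ = 24.34 rad/s
Differentiating the loop-closure r₂e^{iθ₂}+r₃e^{iθ₃}=r₁+r₄e^{iθ₄} gives r₂ω₂e^{iθ₂}+r₃ω₃e^{iθ₃}=r₄ω₄e^{iθ₄}.
Eliminating the other unknown: ω₄ = r₂ω₂ sin(θ₂−θ₃) / [r₄ sin(θ₄−θ₃)].
Numerator sine = +0.88862; denominator sine = +0.98600.
Result = 0.0886·24.34·(+0.88862) / (0.2172·(+0.98600)) = +8.9482 rad/s; magnitude 8.9482 rad/s.

8.95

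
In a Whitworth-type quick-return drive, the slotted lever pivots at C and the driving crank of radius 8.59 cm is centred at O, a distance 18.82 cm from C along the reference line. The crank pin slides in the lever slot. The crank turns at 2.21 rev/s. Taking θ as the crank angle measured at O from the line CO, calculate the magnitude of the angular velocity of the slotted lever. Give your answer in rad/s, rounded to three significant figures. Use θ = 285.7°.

ω = 13.89 rad/s (from 2.21 rev/s).
Crank pin A relative to C: A = (d + r cosθ, r sinθ); lever angle φ = atan2(r sinθ, d + r cosθ).
Differentiating tanφ: φ̇ = rω(d cosθ + r)/(d² + r² + 2dr cosθ).
d² + r² + 2dr cosθ = |CA|² = 0.0515473 m²;  d cosθ + r = +0.13683 m.
|ω_lever| = |0.0859·13.89·+0.13683| / 0.0515473 = 3.1661 rad/s.

3.17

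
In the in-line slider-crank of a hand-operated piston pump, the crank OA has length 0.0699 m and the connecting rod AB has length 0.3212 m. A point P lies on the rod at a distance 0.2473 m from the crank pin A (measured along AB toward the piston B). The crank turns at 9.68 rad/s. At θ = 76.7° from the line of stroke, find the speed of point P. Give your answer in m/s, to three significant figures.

ω = 9.68 rad/s.  Crank-pin speed |V_A| = rω = 0.67663 m/s, perpendicular to OA.
Rod angle: sinφ = −(r/L) sinθ ⇒ φ = -12.227°; ω_rod = −rω cosθ/√(L²−r²sin²θ) = -0.49587 rad/s.
V_P = V_A + ω_rod × AP, with AP = 0.2473 m along the rod.
Components: V_Px = −rω sinθ − a·ω_rod·sinφ = -0.68445 m/s;  V_Py = rω cosθ + a·ω_rod·cosφ = +0.035813 m/s.
|V_P| = √(V_Px² + V_Py²) = 0.68539 m/s.

0.685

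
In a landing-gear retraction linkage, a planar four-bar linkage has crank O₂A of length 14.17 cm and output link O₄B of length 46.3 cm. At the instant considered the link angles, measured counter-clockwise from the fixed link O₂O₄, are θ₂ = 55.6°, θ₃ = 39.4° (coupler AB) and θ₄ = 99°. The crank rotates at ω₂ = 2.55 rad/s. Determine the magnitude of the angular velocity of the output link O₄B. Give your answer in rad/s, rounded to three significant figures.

0.252

ω₂ = 2.55 rad/s
Differentiating the loop-closure r₂e^{iθ₂}+r₃e^{iθ₃}=r₁+r₄e^{iθ₄} gives r₂ω₂e^{iθ₂}+r₃ω₃e^{iθ₃}=r₄ω₄e^{iθ₄}.
Eliminating the other unknown: ω₄ = r₂ω₂ sin(θ₂−θ₃) / [r₄ sin(θ₄−θ₃)].
Numerator sine = +0.27899; denominator sine = +0.86251.
Result = 0.1417·2.55·(+0.27899) / (0.463·(+0.86251)) = +0.25244 rad/s; magnitude 0.25244 rad/s.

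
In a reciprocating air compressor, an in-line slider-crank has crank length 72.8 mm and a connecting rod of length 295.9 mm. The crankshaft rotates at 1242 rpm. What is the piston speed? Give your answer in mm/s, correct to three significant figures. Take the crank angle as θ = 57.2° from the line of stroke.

ω = 2π·1242/60 = 130.1 rad/s
For an in-line slider-crank, x = r cosθ + √(L² − r² sin²θ), so v = −rω sinθ·[1 + r cosθ/√(L² − r² sin²θ)].
With r = 0.0728 m, L = 0.2959 m, θ = 57.2°: √(L² − r² sin²θ) = 0.2895 m.
v = −0.0728·130.1·0.84057·[1 + 0.0728·0.54171/0.2895] = -9.0431 m/s.
|v| = 9.0431 m/s = 9043.1 mm/s.

9040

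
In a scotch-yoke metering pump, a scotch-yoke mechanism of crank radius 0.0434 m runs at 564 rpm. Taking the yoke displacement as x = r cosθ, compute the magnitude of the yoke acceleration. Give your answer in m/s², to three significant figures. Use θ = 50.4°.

96.5

ω = 59.06 rad/s (from 564 rpm).
x = r cosθ ⇒ ẍ = −rω² cosθ (ω constant).
|a| = rω²|cosθ| = 0.0434·(59.06)²·|cos 50.4°| = 96.501 m/s².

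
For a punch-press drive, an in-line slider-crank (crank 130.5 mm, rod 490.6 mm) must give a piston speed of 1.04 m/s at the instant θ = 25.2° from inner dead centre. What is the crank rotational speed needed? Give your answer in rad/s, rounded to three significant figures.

For an in-line slider-crank, |v_piston| = rω|sinθ|·[1 + r cosθ/√(L² − r² sin²θ)].
With r = 0.1305 m, L = 0.4906 m, θ = 25.2°: the bracketed kinematic factor |dx/dθ| = 0.069024 m.
ω = v/|dx/dθ| = 1.04/0.069024 = 15.067 rad/s.

15.1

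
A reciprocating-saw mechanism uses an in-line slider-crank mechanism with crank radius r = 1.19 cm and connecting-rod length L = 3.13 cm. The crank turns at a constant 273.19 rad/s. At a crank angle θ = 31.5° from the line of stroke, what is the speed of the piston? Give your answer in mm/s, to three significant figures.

2260

ω = 273.2 rad/s
For an in-line slider-crank, x = r cosθ + √(L² − r² sin²θ), so v = −rω sinθ·[1 + r cosθ/√(L² − r² sin²θ)].
With r = 0.0119 m, L = 0.0313 m, θ = 31.5°: √(L² − r² sin²θ) = 0.030676 m.
v = −0.0119·273.2·0.52250·[1 + 0.0119·0.85264/0.030676] = -2.2605 m/s.
|v| = 2.2605 m/s = 2260.5 mm/s.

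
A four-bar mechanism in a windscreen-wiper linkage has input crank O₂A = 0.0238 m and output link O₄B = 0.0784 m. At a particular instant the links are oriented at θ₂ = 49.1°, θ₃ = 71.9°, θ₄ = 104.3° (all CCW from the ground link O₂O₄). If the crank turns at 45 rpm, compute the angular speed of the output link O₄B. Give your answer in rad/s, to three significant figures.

1.03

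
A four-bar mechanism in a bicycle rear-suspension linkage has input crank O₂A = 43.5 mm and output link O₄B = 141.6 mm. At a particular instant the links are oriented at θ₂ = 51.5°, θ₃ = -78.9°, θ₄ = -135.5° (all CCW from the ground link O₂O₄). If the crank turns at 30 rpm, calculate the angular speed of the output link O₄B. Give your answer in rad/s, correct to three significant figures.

ω₂ = 3.142 rad/s (from 30 rpm).
Differentiating the loop-closure r₂e^{iθ₂}+r₃e^{iθ₃}=r₁+r₄e^{iθ₄} gives r₂ω₂e^{iθ₂}+r₃ω₃e^{iθ₃}=r₄ω₄e^{iθ₄}.
Eliminating the other unknown: ω₄ = r₂ω₂ sin(θ₂−θ₃) / [r₄ sin(θ₄−θ₃)].
Numerator sine = +0.76154; denominator sine = -0.83485.
Result = 0.0435·3.142·(+0.76154) / (0.1416·(-0.83485)) = -0.88036 rad/s; magnitude 0.88036 rad/s.

0.880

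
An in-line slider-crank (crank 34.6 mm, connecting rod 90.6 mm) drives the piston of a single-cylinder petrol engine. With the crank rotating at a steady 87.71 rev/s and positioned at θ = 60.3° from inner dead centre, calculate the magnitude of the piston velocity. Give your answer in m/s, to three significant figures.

19.9

ω = 2π·87.7 = 551.1 rad/s
For an in-line slider-crank, x = r cosθ + √(L² − r² sin²θ), so v = −rω sinθ·[1 + r cosθ/√(L² − r² sin²θ)].
With r = 0.0346 m, L = 0.0906 m, θ = 60.3°: √(L² − r² sin²θ) = 0.08547 m.
v = −0.0346·551.1·0.86863·[1 + 0.0346·0.49546/0.08547] = -19.885 m/s.
|v| = 19.885 m/s.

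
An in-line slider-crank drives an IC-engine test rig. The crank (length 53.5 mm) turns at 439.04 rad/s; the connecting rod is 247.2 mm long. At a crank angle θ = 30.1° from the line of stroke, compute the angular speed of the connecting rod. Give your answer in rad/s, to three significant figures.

ω = 439 rad/s
The rod makes angle φ with the slider axis where L sinφ = r sinθ; differentiating, L cosφ·φ̇ = r ω cosθ.
L cosφ = √(L² − r² sin²θ) = 0.24574 m.
|ω_rod| = r ω |cosθ| / √(L² − r² sin²θ) = 0.0535·439·0.86515/0.24574 = 82.694 rad/s.

82.7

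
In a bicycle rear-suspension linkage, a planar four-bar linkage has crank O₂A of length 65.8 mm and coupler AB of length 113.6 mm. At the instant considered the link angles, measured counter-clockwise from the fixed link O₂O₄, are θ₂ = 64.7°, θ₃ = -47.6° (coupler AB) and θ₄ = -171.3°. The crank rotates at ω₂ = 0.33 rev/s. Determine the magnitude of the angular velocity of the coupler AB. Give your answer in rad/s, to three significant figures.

ω₂ = 2.073 rad/s (from 0.33 rev/s).
Differentiating the loop-closure r₂e^{iθ₂}+r₃e^{iθ₃}=r₁+r₄e^{iθ₄} gives r₂ω₂e^{iθ₂}+r₃ω₃e^{iθ₃}=r₄ω₄e^{iθ₄}.
Eliminating the other unknown: ω₃ = r₂ω₂ sin(θ₄−θ₂) / [r₃ sin(θ₃−θ₄)].
Numerator sine = +0.82904; denominator sine = +0.83195.
Result = 0.0658·2.073·(+0.82904) / (0.1136·(+0.83195)) = +1.1968 rad/s; magnitude 1.1968 rad/s.

1.20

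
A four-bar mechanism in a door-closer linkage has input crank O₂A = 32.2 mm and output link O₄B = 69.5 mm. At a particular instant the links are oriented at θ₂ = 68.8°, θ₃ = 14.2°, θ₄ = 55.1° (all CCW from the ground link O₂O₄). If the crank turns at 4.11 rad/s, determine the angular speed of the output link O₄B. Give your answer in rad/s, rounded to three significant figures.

ω₂ = 4.11 rad/s
Differentiating the loop-closure r₂e^{iθ₂}+r₃e^{iθ₃}=r₁+r₄e^{iθ₄} gives r₂ω₂e^{iθ₂}+r₃ω₃e^{iθ₃}=r₄ω₄e^{iθ₄}.
Eliminating the other unknown: ω₄ = r₂ω₂ sin(θ₂−θ₃) / [r₄ sin(θ₄−θ₃)].
Numerator sine = +0.81513; denominator sine = +0.65474.
Result = 0.0322·4.11·(+0.81513) / (0.0695·(+0.65474)) = +2.3707 rad/s; magnitude 2.3707 rad/s.

2.37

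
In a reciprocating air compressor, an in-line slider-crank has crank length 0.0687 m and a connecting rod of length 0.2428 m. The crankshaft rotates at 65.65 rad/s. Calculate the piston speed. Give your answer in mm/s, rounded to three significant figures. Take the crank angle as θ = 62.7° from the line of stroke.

4550

ω = 65.65 rad/s
For an in-line slider-crank, x = r cosθ + √(L² − r² sin²θ), so v = −rω sinθ·[1 + r cosθ/√(L² − r² sin²θ)].
With r = 0.0687 m, L = 0.2428 m, θ = 62.7°: √(L² − r² sin²θ) = 0.235 m.
v = −0.0687·65.65·0.88862·[1 + 0.0687·0.45865/0.235] = -4.5452 m/s.
|v| = 4.5452 m/s = 4545.2 mm/s.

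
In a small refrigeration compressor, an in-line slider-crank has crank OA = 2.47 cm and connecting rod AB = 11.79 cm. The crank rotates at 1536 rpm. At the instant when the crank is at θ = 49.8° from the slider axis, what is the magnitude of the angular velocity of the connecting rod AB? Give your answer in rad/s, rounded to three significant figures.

ω = 160.8 rad/s (converted from 1536 rpm).
The rod makes angle φ with the slider axis where L sinφ = r sinθ; differentiating, L cosφ·φ̇ = r ω cosθ.
L cosφ = √(L² − r² sin²θ) = 0.11638 m.
|ω_rod| = r ω |cosθ| / √(L² − r² sin²θ) = 0.0247·160.8·0.64546/0.11638 = 22.034 rad/s.

22.0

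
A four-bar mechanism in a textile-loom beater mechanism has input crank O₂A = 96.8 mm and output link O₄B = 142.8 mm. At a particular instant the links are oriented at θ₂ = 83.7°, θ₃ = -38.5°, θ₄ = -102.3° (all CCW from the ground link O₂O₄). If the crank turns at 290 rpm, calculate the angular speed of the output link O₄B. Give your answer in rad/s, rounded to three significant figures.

ω₂ = 30.37 rad/s (from 290 rpm).
Differentiating the loop-closure r₂e^{iθ₂}+r₃e^{iθ₃}=r₁+r₄e^{iθ₄} gives r₂ω₂e^{iθ₂}+r₃ω₃e^{iθ₃}=r₄ω₄e^{iθ₄}.
Eliminating the other unknown: ω₄ = r₂ω₂ sin(θ₂−θ₃) / [r₄ sin(θ₄−θ₃)].
Numerator sine = +0.84619; denominator sine = -0.89726.
Result = 0.0968·30.37·(+0.84619) / (0.1428·(-0.89726)) = -19.414 rad/s; magnitude 19.414 rad/s.

19.4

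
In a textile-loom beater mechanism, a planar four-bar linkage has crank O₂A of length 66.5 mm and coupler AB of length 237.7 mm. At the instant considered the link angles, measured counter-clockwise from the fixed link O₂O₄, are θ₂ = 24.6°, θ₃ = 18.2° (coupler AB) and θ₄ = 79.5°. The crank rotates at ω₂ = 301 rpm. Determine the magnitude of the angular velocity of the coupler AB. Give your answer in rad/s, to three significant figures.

8.23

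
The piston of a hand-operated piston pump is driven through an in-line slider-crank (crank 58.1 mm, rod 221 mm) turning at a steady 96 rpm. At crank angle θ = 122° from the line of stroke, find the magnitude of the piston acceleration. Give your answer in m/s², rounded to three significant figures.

3.78

ω = 2π·96/60 = 10.05 rad/s
x(θ) = r cosθ + √(L² − r² sin²θ); with ω constant, a = ω²·d²x/dθ².
d²x/dθ² = −r cosθ − r²(cos2θ)/√u − r⁴ sin²2θ/(4u^{3/2}),  u = L² − r² sin²θ = 0.0464133 m².
Substituting r = 0.0581 m, L = 0.221 m, θ = 122°: d²x/dθ² = +0.037427 m.
a = ω²·d²x/dθ² = (10.05)²·(+0.037427) = +3.7825 m/s²;  |a| = 3.7825 m/s².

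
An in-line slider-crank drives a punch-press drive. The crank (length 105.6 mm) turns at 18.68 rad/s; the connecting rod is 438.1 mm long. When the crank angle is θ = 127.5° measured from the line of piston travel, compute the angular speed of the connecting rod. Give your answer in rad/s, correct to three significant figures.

ω = 18.68 rad/s
The rod makes angle φ with the slider axis where L sinφ = r sinθ; differentiating, L cosφ·φ̇ = r ω cosθ.
L cosφ = √(L² − r² sin²θ) = 0.43001 m.
|ω_rod| = r ω |cosθ| / √(L² − r² sin²θ) = 0.1056·18.68·0.60876/0.43001 = 2.7926 rad/s.

2.79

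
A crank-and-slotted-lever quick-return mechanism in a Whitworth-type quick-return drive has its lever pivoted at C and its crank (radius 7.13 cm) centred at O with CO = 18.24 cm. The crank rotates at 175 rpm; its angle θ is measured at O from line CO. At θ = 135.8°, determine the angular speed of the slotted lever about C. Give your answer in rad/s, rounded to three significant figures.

ω = 18.33 rad/s (from 175 rpm).
Crank pin A relative to C: A = (d + r cosθ, r sinθ); lever angle φ = atan2(r sinθ, d + r cosθ).
Differentiating tanφ: φ̇ = rω(d cosθ + r)/(d² + r² + 2dr cosθ).
d² + r² + 2dr cosθ = |CA|² = 0.0197064 m²;  d cosθ + r = -0.059464 m.
|ω_lever| = |0.0713·18.33·-0.059464| / 0.0197064 = 3.9428 rad/s.

3.94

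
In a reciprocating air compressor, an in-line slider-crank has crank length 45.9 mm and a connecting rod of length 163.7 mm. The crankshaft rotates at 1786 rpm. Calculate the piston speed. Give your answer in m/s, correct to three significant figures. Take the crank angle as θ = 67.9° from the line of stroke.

8.82

ω = 2π·1786/60 = 187 rad/s
For an in-line slider-crank, x = r cosθ + √(L² − r² sin²θ), so v = −rω sinθ·[1 + r cosθ/√(L² − r² sin²θ)].
With r = 0.0459 m, L = 0.1637 m, θ = 67.9°: √(L² − r² sin²θ) = 0.15808 m.
v = −0.0459·187·0.92653·[1 + 0.0459·0.37622/0.15808] = -8.8228 m/s.
|v| = 8.8228 m/s.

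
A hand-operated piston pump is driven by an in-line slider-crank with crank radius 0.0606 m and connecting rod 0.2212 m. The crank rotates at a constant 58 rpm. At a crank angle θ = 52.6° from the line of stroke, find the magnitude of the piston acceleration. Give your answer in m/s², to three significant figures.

1.20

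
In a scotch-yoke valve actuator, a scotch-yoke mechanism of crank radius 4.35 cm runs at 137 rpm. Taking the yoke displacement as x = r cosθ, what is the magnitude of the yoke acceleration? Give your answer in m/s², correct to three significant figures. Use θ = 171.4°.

ω = 14.35 rad/s (from 137 rpm).
x = r cosθ ⇒ ẍ = −rω² cosθ (ω constant).
|a| = rω²|cosθ| = 0.0435·(14.35)²·|cos 171.4°| = 8.8527 m/s².

8.85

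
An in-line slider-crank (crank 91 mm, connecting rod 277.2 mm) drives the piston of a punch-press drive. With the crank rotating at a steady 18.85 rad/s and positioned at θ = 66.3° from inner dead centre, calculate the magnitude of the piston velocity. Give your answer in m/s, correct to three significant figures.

ω = 18.85 rad/s
For an in-line slider-crank, x = r cosθ + √(L² − r² sin²θ), so v = −rω sinθ·[1 + r cosθ/√(L² − r² sin²θ)].
With r = 0.091 m, L = 0.2772 m, θ = 66.3°: √(L² − r² sin²θ) = 0.26438 m.
v = −0.091·18.85·0.91566·[1 + 0.091·0.40195/0.26438] = -1.788 m/s.
|v| = 1.788 m/s.

1.79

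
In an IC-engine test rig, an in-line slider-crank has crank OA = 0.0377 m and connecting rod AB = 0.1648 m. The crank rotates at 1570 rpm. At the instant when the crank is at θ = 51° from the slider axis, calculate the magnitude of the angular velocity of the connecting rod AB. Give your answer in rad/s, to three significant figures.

ω = 164.4 rad/s (converted from 1570 rpm).
The rod makes angle φ with the slider axis where L sinφ = r sinθ; differentiating, L cosφ·φ̇ = r ω cosθ.
L cosφ = √(L² − r² sin²θ) = 0.16217 m.
|ω_rod| = r ω |cosθ| / √(L² − r² sin²θ) = 0.0377·164.4·0.62932/0.16217 = 24.052 rad/s.

24.1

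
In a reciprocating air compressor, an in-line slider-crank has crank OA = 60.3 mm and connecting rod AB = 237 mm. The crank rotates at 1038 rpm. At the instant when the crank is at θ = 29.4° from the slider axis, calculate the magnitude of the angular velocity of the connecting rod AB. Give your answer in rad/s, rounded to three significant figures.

24.3

ω = 108.7 rad/s (converted from 1038 rpm).
The rod makes angle φ with the slider axis where L sinφ = r sinθ; differentiating, L cosφ·φ̇ = r ω cosθ.
L cosφ = √(L² − r² sin²θ) = 0.23514 m.
|ω_rod| = r ω |cosθ| / √(L² − r² sin²θ) = 0.0603·108.7·0.87121/0.23514 = 24.285 rad/s.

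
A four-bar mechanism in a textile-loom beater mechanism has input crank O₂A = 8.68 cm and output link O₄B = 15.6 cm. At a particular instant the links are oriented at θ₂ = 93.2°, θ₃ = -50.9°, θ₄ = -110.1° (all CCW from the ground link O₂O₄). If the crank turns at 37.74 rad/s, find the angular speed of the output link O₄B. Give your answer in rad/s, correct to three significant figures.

ω₂ = 37.74 rad/s
Differentiating the loop-closure r₂e^{iθ₂}+r₃e^{iθ₃}=r₁+r₄e^{iθ₄} gives r₂ω₂e^{iθ₂}+r₃ω₃e^{iθ₃}=r₄ω₄e^{iθ₄}.
Eliminating the other unknown: ω₄ = r₂ω₂ sin(θ₂−θ₃) / [r₄ sin(θ₄−θ₃)].
Numerator sine = +0.58637; denominator sine = -0.85896.
Result = 0.0868·37.74·(+0.58637) / (0.156·(-0.85896)) = -14.335 rad/s; magnitude 14.335 rad/s.

14.3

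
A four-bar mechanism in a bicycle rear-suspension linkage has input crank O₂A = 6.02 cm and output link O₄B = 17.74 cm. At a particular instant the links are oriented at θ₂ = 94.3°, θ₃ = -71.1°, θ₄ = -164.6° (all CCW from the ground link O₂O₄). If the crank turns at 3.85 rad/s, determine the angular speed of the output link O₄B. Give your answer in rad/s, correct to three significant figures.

ω₂ = 3.85 rad/s
Differentiating the loop-closure r₂e^{iθ₂}+r₃e^{iθ₃}=r₁+r₄e^{iθ₄} gives r₂ω₂e^{iθ₂}+r₃ω₃e^{iθ₃}=r₄ω₄e^{iθ₄}.
Eliminating the other unknown: ω₄ = r₂ω₂ sin(θ₂−θ₃) / [r₄ sin(θ₄−θ₃)].
Numerator sine = +0.25207; denominator sine = -0.99813.
Result = 0.0602·3.85·(+0.25207) / (0.1774·(-0.99813)) = -0.32994 rad/s; magnitude 0.32994 rad/s.

0.330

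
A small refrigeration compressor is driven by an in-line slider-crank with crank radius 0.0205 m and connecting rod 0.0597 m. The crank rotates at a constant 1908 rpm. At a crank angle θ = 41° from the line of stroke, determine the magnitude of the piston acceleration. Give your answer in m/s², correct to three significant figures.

667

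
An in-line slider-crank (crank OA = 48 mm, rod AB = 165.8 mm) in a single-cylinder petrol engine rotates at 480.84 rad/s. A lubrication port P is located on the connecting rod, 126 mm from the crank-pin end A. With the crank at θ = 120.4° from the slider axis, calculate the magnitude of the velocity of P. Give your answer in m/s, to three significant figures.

ω = 480.8 rad/s.  Crank-pin speed |V_A| = rω = 23.08 m/s, perpendicular to OA.
Rod angle: sinφ = −(r/L) sinθ ⇒ φ = -14.460°; ω_rod = −rω cosθ/√(L²−r²sin²θ) = +72.747 rad/s.
V_P = V_A + ω_rod × AP, with AP = 0.126 m along the rod.
Components: V_Px = −rω sinθ − a·ω_rod·sinφ = -17.618 m/s;  V_Py = rω cosθ + a·ω_rod·cosφ = -2.8036 m/s.
|V_P| = √(V_Px² + V_Py²) = 17.84 m/s.

17.8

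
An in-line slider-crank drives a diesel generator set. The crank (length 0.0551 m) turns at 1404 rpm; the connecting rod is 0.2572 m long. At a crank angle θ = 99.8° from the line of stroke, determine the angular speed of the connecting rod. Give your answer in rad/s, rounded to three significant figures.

ω = 147 rad/s (converted from 1404 rpm).
The rod makes angle φ with the slider axis where L sinφ = r sinθ; differentiating, L cosφ·φ̇ = r ω cosθ.
L cosφ = √(L² − r² sin²θ) = 0.2514 m.
|ω_rod| = r ω |cosθ| / √(L² − r² sin²θ) = 0.0551·147·0.17021/0.2514 = 5.4848 rad/s.

5.48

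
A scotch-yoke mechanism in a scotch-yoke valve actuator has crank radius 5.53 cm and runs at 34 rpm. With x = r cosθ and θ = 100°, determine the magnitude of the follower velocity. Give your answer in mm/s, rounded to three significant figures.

194

ω = 3.56 rad/s (from 34 rpm).
x = r cosθ ⇒ ẋ = −rω sinθ.
|v| = rω|sinθ| = 0.0553·3.56·|sin 100°| = 0.1939 m/s = 193.9 mm/s.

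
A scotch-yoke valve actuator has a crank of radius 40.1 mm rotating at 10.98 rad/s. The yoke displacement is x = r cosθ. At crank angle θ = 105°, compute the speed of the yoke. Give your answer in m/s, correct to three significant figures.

0.425

ω = 10.98 rad/s
x = r cosθ ⇒ ẋ = −rω sinθ.
|v| = rω|sinθ| = 0.0401·10.98·|sin 105°| = 0.4253 m/s.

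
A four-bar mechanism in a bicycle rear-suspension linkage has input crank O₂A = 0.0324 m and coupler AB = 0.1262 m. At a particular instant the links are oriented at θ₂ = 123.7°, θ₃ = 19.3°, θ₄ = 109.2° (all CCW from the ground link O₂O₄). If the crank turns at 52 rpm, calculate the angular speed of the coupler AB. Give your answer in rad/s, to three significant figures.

0.350

ω₂ = 5.445 rad/s (from 52 rpm).
Differentiating the loop-closure r₂e^{iθ₂}+r₃e^{iθ₃}=r₁+r₄e^{iθ₄} gives r₂ω₂e^{iθ₂}+r₃ω₃e^{iθ₃}=r₄ω₄e^{iθ₄}.
Eliminating the other unknown: ω₃ = r₂ω₂ sin(θ₄−θ₂) / [r₃ sin(θ₃−θ₄)].
Numerator sine = -0.25038; denominator sine = -1.00000.
Result = 0.0324·5.445·(-0.25038) / (0.1262·(-1.00000)) = +0.35004 rad/s; magnitude 0.35004 rad/s.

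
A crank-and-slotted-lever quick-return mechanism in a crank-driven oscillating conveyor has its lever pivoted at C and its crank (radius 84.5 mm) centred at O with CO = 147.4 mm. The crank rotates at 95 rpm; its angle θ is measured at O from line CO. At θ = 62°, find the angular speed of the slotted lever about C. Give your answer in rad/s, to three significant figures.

3.19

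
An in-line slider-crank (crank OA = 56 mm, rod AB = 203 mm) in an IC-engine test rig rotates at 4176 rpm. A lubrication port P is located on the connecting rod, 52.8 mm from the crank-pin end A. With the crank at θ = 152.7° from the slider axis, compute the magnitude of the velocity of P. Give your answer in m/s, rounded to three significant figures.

19.2

ω = 437.3 rad/s.  Crank-pin speed |V_A| = rω = 24.489 m/s, perpendicular to OA.
Rod angle: sinφ = −(r/L) sinθ ⇒ φ = -7.269°; ω_rod = −rω cosθ/√(L²−r²sin²θ) = +108.07 rad/s.
V_P = V_A + ω_rod × AP, with AP = 0.0528 m along the rod.
Components: V_Px = −rω sinθ − a·ω_rod·sinφ = -10.51 m/s;  V_Py = rω cosθ + a·ω_rod·cosφ = -16.101 m/s.
|V_P| = √(V_Px² + V_Py²) = 19.228 m/s.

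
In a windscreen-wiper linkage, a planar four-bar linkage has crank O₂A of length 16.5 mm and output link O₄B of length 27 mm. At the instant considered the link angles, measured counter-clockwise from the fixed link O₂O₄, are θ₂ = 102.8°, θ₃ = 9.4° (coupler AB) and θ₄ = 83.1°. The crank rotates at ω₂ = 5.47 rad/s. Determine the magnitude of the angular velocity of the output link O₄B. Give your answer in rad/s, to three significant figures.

ω₂ = 5.47 rad/s
Differentiating the loop-closure r₂e^{iθ₂}+r₃e^{iθ₃}=r₁+r₄e^{iθ₄} gives r₂ω₂e^{iθ₂}+r₃ω₃e^{iθ₃}=r₄ω₄e^{iθ₄}.
Eliminating the other unknown: ω₄ = r₂ω₂ sin(θ₂−θ₃) / [r₄ sin(θ₄−θ₃)].
Numerator sine = +0.99824; denominator sine = +0.95981.
Result = 0.0165·5.47·(+0.99824) / (0.027·(+0.95981)) = +3.4766 rad/s; magnitude 3.4766 rad/s.

3.48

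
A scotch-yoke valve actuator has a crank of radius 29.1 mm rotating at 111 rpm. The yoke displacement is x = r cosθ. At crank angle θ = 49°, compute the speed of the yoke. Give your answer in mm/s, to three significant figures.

255

ω = 11.62 rad/s (from 111 rpm).
x = r cosθ ⇒ ẋ = −rω sinθ.
|v| = rω|sinθ| = 0.0291·11.62·|sin 49°| = 0.25528 m/s = 255.28 mm/s.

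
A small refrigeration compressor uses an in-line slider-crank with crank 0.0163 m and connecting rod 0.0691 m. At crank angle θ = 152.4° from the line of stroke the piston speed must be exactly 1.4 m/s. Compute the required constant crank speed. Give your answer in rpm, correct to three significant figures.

2240

For an in-line slider-crank, |v_piston| = rω|sinθ|·[1 + r cosθ/√(L² − r² sin²θ)].
With r = 0.0163 m, L = 0.0691 m, θ = 152.4°: the bracketed kinematic factor |dx/dθ| = 0.0059636 m.
ω = v/|dx/dθ| = 1.4/0.0059636 = 234.76 rad/s.
N = 60ω/(2π) = 2241.8 rpm.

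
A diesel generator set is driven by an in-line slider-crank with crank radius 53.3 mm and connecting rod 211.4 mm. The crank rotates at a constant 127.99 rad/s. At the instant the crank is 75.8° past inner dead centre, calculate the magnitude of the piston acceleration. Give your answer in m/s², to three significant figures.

15.3

ω = 128 rad/s
x(θ) = r cosθ + √(L² − r² sin²θ); with ω constant, a = ω²·d²x/dθ².
d²x/dθ² = −r cosθ − r²(cos2θ)/√u − r⁴ sin²2θ/(4u^{3/2}),  u = L² − r² sin²θ = 0.04202 m².
Substituting r = 0.0533 m, L = 0.2114 m, θ = 75.8°: d²x/dθ² = -0.00093698 m.
a = ω²·d²x/dθ² = (128)²·(-0.00093698) = -15.349 m/s²;  |a| = 15.349 m/s².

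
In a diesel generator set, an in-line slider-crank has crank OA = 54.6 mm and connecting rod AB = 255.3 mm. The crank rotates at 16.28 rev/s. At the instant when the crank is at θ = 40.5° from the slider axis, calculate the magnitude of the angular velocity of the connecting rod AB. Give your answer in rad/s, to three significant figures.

16.8

ω = 102.3 rad/s (converted from 16.28 rev/s).
The rod makes angle φ with the slider axis where L sinφ = r sinθ; differentiating, L cosφ·φ̇ = r ω cosθ.
L cosφ = √(L² − r² sin²θ) = 0.25283 m.
|ω_rod| = r ω |cosθ| / √(L² − r² sin²θ) = 0.0546·102.3·0.76041/0.25283 = 16.798 rad/s.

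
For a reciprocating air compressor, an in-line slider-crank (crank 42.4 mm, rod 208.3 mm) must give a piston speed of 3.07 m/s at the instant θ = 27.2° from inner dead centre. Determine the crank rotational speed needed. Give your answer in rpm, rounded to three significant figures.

For an in-line slider-crank, |v_piston| = rω|sinθ|·[1 + r cosθ/√(L² − r² sin²θ)].
With r = 0.0424 m, L = 0.2083 m, θ = 27.2°: the bracketed kinematic factor |dx/dθ| = 0.022905 m.
ω = v/|dx/dθ| = 3.07/0.022905 = 134.03 rad/s.
N = 60ω/(2π) = 1279.9 rpm.

1280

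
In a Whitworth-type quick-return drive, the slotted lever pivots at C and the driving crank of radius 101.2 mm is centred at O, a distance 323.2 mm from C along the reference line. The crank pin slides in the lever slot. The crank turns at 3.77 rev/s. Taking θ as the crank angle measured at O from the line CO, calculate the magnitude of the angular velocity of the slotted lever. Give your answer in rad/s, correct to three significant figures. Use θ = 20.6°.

5.50

ω = 23.69 rad/s (from 3.77 rev/s).
Crank pin A relative to C: A = (d + r cosθ, r sinθ); lever angle φ = atan2(r sinθ, d + r cosθ).
Differentiating tanφ: φ̇ = rω(d cosθ + r)/(d² + r² + 2dr cosθ).
d² + r² + 2dr cosθ = |CA|² = 0.175933 m²;  d cosθ + r = +0.40373 m.
|ω_lever| = |0.1012·23.69·+0.40373| / 0.175933 = 5.5011 rad/s.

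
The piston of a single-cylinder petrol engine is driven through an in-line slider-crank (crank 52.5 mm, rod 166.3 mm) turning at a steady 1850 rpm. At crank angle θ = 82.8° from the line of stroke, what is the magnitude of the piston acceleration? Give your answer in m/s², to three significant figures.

386

ω = 2π·1850/60 = 193.7 rad/s
x(θ) = r cosθ + √(L² − r² sin²θ); with ω constant, a = ω²·d²x/dθ².
d²x/dθ² = −r cosθ − r²(cos2θ)/√u − r⁴ sin²2θ/(4u^{3/2}),  u = L² − r² sin²θ = 0.0249427 m².
Substituting r = 0.0525 m, L = 0.1663 m, θ = 82.8°: d²x/dθ² = +0.010294 m.
a = ω²·d²x/dθ² = (193.7)²·(+0.010294) = +386.35 m/s²;  |a| = 386.35 m/s².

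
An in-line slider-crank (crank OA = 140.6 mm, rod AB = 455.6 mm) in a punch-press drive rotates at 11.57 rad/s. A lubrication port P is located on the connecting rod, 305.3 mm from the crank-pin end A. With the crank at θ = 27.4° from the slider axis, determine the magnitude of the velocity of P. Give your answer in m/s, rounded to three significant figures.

1.01

ω = 11.57 rad/s.  Crank-pin speed |V_A| = rω = 1.6267 m/s, perpendicular to OA.
Rod angle: sinφ = −(r/L) sinθ ⇒ φ = -8.165°; ω_rod = −rω cosθ/√(L²−r²sin²θ) = -3.2024 rad/s.
V_P = V_A + ω_rod × AP, with AP = 0.3053 m along the rod.
Components: V_Px = −rω sinθ − a·ω_rod·sinφ = -0.88748 m/s;  V_Py = rω cosθ + a·ω_rod·cosφ = +0.47645 m/s.
|V_P| = √(V_Px² + V_Py²) = 1.0073 m/s.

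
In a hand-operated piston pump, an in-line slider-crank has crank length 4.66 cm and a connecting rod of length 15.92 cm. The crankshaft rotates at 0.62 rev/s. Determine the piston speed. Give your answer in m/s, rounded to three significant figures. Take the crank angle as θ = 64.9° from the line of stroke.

ω = 2π·0.62 = 3.896 rad/s
For an in-line slider-crank, x = r cosθ + √(L² − r² sin²θ), so v = −rω sinθ·[1 + r cosθ/√(L² − r² sin²θ)].
With r = 0.0466 m, L = 0.1592 m, θ = 64.9°: √(L² − r² sin²θ) = 0.15351 m.
v = −0.0466·3.896·0.90557·[1 + 0.0466·0.42420/0.15351] = -0.18556 m/s.
|v| = 0.18556 m/s.

0.186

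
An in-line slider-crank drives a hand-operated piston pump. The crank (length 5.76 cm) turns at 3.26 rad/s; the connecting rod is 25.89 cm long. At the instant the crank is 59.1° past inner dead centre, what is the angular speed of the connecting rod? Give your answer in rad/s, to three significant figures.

0.379

ω = 3.26 rad/s
The rod makes angle φ with the slider axis where L sinφ = r sinθ; differentiating, L cosφ·φ̇ = r ω cosθ.
L cosφ = √(L² − r² sin²θ) = 0.25414 m.
|ω_rod| = r ω |cosθ| / √(L² − r² sin²θ) = 0.0576·3.26·0.51354/0.25414 = 0.37944 rad/s.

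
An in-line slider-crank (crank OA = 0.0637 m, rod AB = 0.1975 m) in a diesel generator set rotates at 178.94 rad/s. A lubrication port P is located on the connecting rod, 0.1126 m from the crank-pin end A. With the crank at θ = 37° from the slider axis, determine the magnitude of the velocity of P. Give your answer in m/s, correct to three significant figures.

ω = 178.9 rad/s.  Crank-pin speed |V_A| = rω = 11.398 m/s, perpendicular to OA.
Rod angle: sinφ = −(r/L) sinθ ⇒ φ = -11.192°; ω_rod = −rω cosθ/√(L²−r²sin²θ) = -46.986 rad/s.
V_P = V_A + ω_rod × AP, with AP = 0.1126 m along the rod.
Components: V_Px = −rω sinθ − a·ω_rod·sinφ = -7.8867 m/s;  V_Py = rω cosθ + a·ω_rod·cosφ = +3.9132 m/s.
|V_P| = √(V_Px² + V_Py²) = 8.8042 m/s.

8.80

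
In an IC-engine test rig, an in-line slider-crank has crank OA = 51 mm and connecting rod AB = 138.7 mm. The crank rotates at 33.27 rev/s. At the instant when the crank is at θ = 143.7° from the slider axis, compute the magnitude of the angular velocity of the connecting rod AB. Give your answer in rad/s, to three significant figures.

63.5

ω = 209 rad/s (converted from 33.27 rev/s).
The rod makes angle φ with the slider axis where L sinφ = r sinθ; differentiating, L cosφ·φ̇ = r ω cosθ.
L cosφ = √(L² − r² sin²θ) = 0.13537 m.
|ω_rod| = r ω |cosθ| / √(L² − r² sin²θ) = 0.051·209·0.80593/0.13537 = 63.469 rad/s.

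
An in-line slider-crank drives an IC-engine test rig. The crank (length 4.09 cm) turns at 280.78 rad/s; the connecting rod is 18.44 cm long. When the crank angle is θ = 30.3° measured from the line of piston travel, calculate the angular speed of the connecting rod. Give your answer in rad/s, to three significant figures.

ω = 280.8 rad/s
The rod makes angle φ with the slider axis where L sinφ = r sinθ; differentiating, L cosφ·φ̇ = r ω cosθ.
L cosφ = √(L² − r² sin²θ) = 0.18324 m.
|ω_rod| = r ω |cosθ| / √(L² − r² sin²θ) = 0.0409·280.8·0.86340/0.18324 = 54.11 rad/s.

54.1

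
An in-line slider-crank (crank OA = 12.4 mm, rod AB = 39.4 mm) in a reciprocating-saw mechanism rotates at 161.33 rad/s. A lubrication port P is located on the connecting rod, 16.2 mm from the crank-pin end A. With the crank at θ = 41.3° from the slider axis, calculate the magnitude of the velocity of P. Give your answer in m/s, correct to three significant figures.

1.70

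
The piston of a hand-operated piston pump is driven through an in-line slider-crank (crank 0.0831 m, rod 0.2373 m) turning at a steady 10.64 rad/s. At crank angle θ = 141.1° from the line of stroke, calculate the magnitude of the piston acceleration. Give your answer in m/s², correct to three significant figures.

ω = 10.64 rad/s
x(θ) = r cosθ + √(L² − r² sin²θ); with ω constant, a = ω²·d²x/dθ².
d²x/dθ² = −r cosθ − r²(cos2θ)/√u − r⁴ sin²2θ/(4u^{3/2}),  u = L² − r² sin²θ = 0.0535881 m².
Substituting r = 0.0831 m, L = 0.2373 m, θ = 141.1°: d²x/dθ² = +0.05745 m.
a = ω²·d²x/dθ² = (10.64)²·(+0.05745) = +6.5039 m/s²;  |a| = 6.5039 m/s².

6.50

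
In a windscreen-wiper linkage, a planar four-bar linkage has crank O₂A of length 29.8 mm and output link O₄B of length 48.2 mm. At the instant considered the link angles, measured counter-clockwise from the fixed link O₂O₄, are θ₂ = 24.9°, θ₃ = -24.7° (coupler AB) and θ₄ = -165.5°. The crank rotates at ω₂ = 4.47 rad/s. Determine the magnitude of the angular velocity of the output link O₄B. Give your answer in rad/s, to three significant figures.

ω₂ = 4.47 rad/s
Differentiating the loop-closure r₂e^{iθ₂}+r₃e^{iθ₃}=r₁+r₄e^{iθ₄} gives r₂ω₂e^{iθ₂}+r₃ω₃e^{iθ₃}=r₄ω₄e^{iθ₄}.
Eliminating the other unknown: ω₄ = r₂ω₂ sin(θ₂−θ₃) / [r₄ sin(θ₄−θ₃)].
Numerator sine = +0.76154; denominator sine = -0.63203.
Result = 0.0298·4.47·(+0.76154) / (0.0482·(-0.63203)) = -3.3299 rad/s; magnitude 3.3299 rad/s.

3.33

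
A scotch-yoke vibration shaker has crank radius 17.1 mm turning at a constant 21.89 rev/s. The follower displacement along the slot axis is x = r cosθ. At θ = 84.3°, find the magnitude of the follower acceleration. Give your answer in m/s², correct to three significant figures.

32.1

ω = 137.5 rad/s (from 21.89 rev/s).
x = r cosθ ⇒ ẍ = −rω² cosθ (ω constant).
|a| = rω²|cosθ| = 0.0171·(137.5)²·|cos 84.3°| = 32.128 m/s².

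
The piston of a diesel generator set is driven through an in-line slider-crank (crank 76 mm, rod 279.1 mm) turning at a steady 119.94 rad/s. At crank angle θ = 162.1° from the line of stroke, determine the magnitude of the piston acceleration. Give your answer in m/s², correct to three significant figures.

796

ω = 119.9 rad/s
x(θ) = r cosθ + √(L² − r² sin²θ); with ω constant, a = ω²·d²x/dθ².
d²x/dθ² = −r cosθ − r²(cos2θ)/√u − r⁴ sin²2θ/(4u^{3/2}),  u = L² − r² sin²θ = 0.0773512 m².
Substituting r = 0.076 m, L = 0.2791 m, θ = 162.1°: d²x/dθ² = +0.055344 m.
a = ω²·d²x/dθ² = (119.9)²·(+0.055344) = +796.16 m/s²;  |a| = 796.16 m/s².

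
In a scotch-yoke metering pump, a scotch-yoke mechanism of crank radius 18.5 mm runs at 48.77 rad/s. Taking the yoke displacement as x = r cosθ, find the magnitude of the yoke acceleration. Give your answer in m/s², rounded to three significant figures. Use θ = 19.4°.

41.5

ω = 48.77 rad/s
x = r cosθ ⇒ ẍ = −rω² cosθ (ω constant).
|a| = rω²|cosθ| = 0.0185·(48.77)²·|cos 19.4°| = 41.504 m/s².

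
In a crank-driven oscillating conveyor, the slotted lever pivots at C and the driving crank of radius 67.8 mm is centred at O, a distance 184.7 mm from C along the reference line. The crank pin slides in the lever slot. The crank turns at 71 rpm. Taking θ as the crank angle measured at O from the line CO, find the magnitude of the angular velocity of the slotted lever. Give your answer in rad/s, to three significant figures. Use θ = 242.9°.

0.302

ω = 7.435 rad/s (from 71 rpm).
Crank pin A relative to C: A = (d + r cosθ, r sinθ); lever angle φ = atan2(r sinθ, d + r cosθ).
Differentiating tanφ: φ̇ = rω(d cosθ + r)/(d² + r² + 2dr cosθ).
d² + r² + 2dr cosθ = |CA|² = 0.0273017 m²;  d cosθ + r = -0.016339 m.
|ω_lever| = |0.0678·7.435·-0.016339| / 0.0273017 = 0.30169 rad/s.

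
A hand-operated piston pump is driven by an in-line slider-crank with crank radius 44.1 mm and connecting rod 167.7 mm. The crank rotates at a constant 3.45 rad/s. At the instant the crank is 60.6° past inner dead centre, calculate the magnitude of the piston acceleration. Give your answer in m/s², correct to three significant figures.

ω = 3.45 rad/s
x(θ) = r cosθ + √(L² − r² sin²θ); with ω constant, a = ω²·d²x/dθ².
d²x/dθ² = −r cosθ − r²(cos2θ)/√u − r⁴ sin²2θ/(4u^{3/2}),  u = L² − r² sin²θ = 0.0266472 m².
Substituting r = 0.0441 m, L = 0.1677 m, θ = 60.6°: d²x/dθ² = -0.015636 m.
a = ω²·d²x/dθ² = (3.45)²·(-0.015636) = -0.18611 m/s²;  |a| = 0.18611 m/s².

0.186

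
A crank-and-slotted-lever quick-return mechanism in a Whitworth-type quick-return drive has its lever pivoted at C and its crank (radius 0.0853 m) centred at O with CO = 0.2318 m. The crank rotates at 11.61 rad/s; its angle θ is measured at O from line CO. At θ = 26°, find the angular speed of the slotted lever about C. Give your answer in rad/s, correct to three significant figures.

ω = 11.61 rad/s
Crank pin A relative to C: A = (d + r cosθ, r sinθ); lever angle φ = atan2(r sinθ, d + r cosθ).
Differentiating tanφ: φ̇ = rω(d cosθ + r)/(d² + r² + 2dr cosθ).
d² + r² + 2dr cosθ = |CA|² = 0.0965502 m²;  d cosθ + r = +0.29364 m.
|ω_lever| = |0.0853·11.61·+0.29364| / 0.0965502 = 3.0119 rad/s.

3.01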